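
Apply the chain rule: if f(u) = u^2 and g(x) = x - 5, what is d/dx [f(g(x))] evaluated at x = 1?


Using the chain rule: (f(g(x)))' = f'(g(x)) * g'(x)
First, find g(1):
g(1) = 1 * 1 - 5 = -4
Next, f'(u) = 2u
And g'(x) = 1
So f'(g(1)) * g'(1)
= 2 * (-4) * 1
= -8

-8


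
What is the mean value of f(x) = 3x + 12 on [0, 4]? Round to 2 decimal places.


Average value = 1/(b-a) * integral from a to b of f(x) dx
First compute the integral of 3x + 12:
F(x) = (3/2)x^2 + 12x
F(4) = 3/2 * 16 + 12 * 4 = 72
F(0) = 3/2 * 0 + 12 * 0 = 0
Integral = 72 - 0 = 72
Average = 72 / (4 - 0) = 72 / 4
= 18 = 18.00

18.00


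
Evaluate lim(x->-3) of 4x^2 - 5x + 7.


Since polynomials are continuous, we use direct substitution.
lim(x->-3) of 4x^2 - 5x + 7
= 4 * (-3)^2 - 5 * (-3) + 7
= 36 + 15 + 7
= 58

58


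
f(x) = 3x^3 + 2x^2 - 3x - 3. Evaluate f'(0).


Differentiate f(x) = 3x^3 + 2x^2 - 3x - 3 term by term:
f'(x) = 9x^2 + 4x - 3
Substitute x = 0:
f'(0) = 9 * 0^2 + 4 * 0 - 3
= 0 + 0 - 3
= -3

-3


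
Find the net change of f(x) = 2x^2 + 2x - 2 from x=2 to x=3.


Net change = f(b) - f(a)
f(x) = 2x^2 + 2x - 2
Compute f(3):
f(3) = 2 * 3^2 + 2 * 3 - 2
= 18 + 6 - 2
= 22
Compute f(2):
f(2) = 2 * 2^2 + 2 * 2 - 2
= 8 + 4 - 2
= 10
Net change = 22 - 10 = 12

12


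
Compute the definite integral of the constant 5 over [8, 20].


The integral of a constant k over [a, b] equals k * (b - a).
integral from 8 to 20 of 5 dx
= 5 * (20 - 8)
= 5 * 12
= 60

60


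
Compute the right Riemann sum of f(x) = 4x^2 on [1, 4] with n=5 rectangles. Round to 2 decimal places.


Right Riemann sum uses right endpoints of each subinterval.
Interval: [1, 4], n = 5
dx = (4 - 1) / 5 = 3/5
Right endpoints: [8/5, 11/5, 14/5, 17/5, 4]
f values: [256/25, 484/25, 784/25, 1156/25, 64]
Sum = dx * (sum of f values)
= 3/5 * 856/5
= 2568/25 = 102.72

102.72


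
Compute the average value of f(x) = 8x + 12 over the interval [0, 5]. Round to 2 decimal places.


Average value = 1/(b-a) * integral from a to b of f(x) dx
First compute the integral of 8x + 12:
F(x) = 4x^2 + 12x
F(5) = 4 * 25 + 12 * 5 = 160
F(0) = 4 * 0 + 12 * 0 = 0
Integral = 160 - 0 = 160
Average = 160 / (5 - 0) = 160 / 5
= 32 = 32.00

32.00


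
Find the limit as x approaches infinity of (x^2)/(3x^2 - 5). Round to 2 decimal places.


For limits at infinity with equal-degree polynomials,
we compare leading coefficients.
Numerator leading term: x^2
Denominator leading term: 3x^2
Divide both by x^2:
lim = (1) / (3 - 5/x^2)
As x -> infinity, the 1/x and 1/x^2 terms vanish:
= 1/3 ≈ 0.33

0.33


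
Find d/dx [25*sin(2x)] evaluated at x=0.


Apply the chain rule to differentiate 25*sin(2x):
d/dx [25*sin(2x)]
= 25 * cos(2x) * d/dx(2x)
= 25 * 2 * cos(2x)
= 50 * cos(2x)
Evaluate at x = 0:
= 50 * cos(0)
= 50 * 1
= 50

50


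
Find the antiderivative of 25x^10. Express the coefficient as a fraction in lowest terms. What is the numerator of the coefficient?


Apply the power rule for integration:
integral of ax^n dx = a/(n+1) * x^(n+1) + C
integral of 25x^10 dx
= 25/11 * x^11 + C
The coefficient in lowest terms is 25/11, and its numerator is 25

25


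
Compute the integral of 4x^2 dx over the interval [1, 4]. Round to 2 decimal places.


Find the antiderivative of 4x^2:
F(x) = 4/3 * x^3
Apply the Fundamental Theorem of Calculus:
F(4) - F(1)
= 4/3 * 4^3 - 4/3 * 1^3
= 4/3 * (64 - 1)
= 4/3 * 63
= 84 = 84.00

84.00


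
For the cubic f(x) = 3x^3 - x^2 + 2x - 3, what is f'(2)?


Differentiate f(x) = 3x^3 - x^2 + 2x - 3 term by term:
f'(x) = 9x^2 - 2x + 2
Substitute x = 2:
f'(2) = 9 * 2^2 - 2 * 2 + 2
= 36 - 4 + 2
= 34

34


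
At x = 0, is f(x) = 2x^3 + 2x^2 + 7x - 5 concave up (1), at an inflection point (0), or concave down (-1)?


Concavity is determined by the sign of f''(x).
f(x) = 2x^3 + 2x^2 + 7x - 5
f'(x) = 6x^2 + 4x + 7
f''(x) = 12x + 4
f''(0) = 12 * 0 + 4
= 0 + 4
= 4
Since f''(0) > 0, the function is concave up (1)

1


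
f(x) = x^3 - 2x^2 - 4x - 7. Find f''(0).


First derivative:
f'(x) = 3x^2 - 4x - 4
Second derivative:
f''(x) = 6x - 4
Substitute x = 0:
f''(0) = 6 * 0 - 4
= 0 - 4
= -4

-4


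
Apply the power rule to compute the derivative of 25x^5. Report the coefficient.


We apply the power rule: d/dx [ax^n] = a*n * x^(n-1)
d/dx [25x^5]
= 25 * 5 * x^(5-1)
= 125x^4
The coefficient is 125

125


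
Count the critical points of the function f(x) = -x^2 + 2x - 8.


Find where f'(x) = 0:
f'(x) = -2x + 2
Set f'(x) = 0:
-2x + 2 = 0
x = -2 / (-2) = 1
This is a linear equation in x, so there is exactly one solution.
Number of critical points: 1

1


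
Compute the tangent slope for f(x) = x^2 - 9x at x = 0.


The slope of the tangent line equals f'(x) at the point.
f(x) = x^2 - 9x
f'(x) = 2x - 9
At x = 0:
f'(0) = 2 * 0 - 9
= 0 - 9
= -9

-9


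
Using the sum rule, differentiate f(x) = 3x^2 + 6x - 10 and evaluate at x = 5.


Differentiate term by term using power and sum rules:
f(x) = 3x^2 + 6x - 10
f'(x) = 6x + 6
Substitute x = 5:
f'(5) = 6 * 5 + 6
= 30 + 6
= 36

36


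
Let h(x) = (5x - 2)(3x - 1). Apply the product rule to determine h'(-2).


Let u(x) = 5x - 2 and v(x) = 3x - 1
u'(x) = 5
v'(x) = 3
Product rule: h'(x) = u'(x)*v(x) + u(x)*v'(x)
= 5 * (3x - 1) + (5x - 2) * 3
At x = -2:
u(-2) = 5 * (-2) - 2 = -12
v(-2) = 3 * (-2) - 1 = -7
h'(-2) = 5 * (-7) + (-12) * 3
= -35 - 36
= -71

-71


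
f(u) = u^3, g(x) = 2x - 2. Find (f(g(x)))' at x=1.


Using the chain rule: (f(g(x)))' = f'(g(x)) * g'(x)
First, find g(1):
g(1) = 2 * 1 - 2 = 0
Next, f'(u) = 3u^2
And g'(x) = 2
So f'(g(1)) * g'(1)
= 3 * 0^2 * 2
= 3 * 0 * 2
= 0

0


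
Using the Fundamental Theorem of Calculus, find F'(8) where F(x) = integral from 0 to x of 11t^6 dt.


By the Fundamental Theorem of Calculus (Part 1):
If F(x) = integral from 0 to x of f(t) dt, then F'(x) = f(x)
Here f(t) = 11t^6
So F'(x) = 11x^6
Evaluate at x = 8:
F'(8) = 11 * 8^6
= 11 * 262144
= 2883584

2883584


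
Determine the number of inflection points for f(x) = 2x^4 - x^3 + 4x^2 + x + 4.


Inflection points occur where f''(x) = 0 and concavity changes.
f(x) = 2x^4 - x^3 + 4x^2 + x + 4
f'(x) = 8x^3 - 3x^2 + 8x + 1
f''(x) = 24x^2 - 6x + 8
This is a quadratic in x. Use the discriminant to count real roots.
Discriminant = (-6)^2 - 4 * 24 * 8
= 36 - 768
= -732
Since discriminant < 0, f''(x) = 0 has no real solutions.
Number of inflection points: 0

0


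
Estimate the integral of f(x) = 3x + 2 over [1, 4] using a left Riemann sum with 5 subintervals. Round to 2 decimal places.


Left Riemann sum uses left endpoints of each subinterval.
Interval: [1, 4], n = 5
dx = (4 - 1) / 5 = 3/5
Left endpoints: [1, 8/5, 11/5, 14/5, 17/5]
f values: [5, 34/5, 43/5, 52/5, 61/5]
Sum = dx * (sum of f values)
= 3/5 * 43
= 129/5 = 25.80

25.80


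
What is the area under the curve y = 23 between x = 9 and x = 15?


The area under a constant function y = 23 is a rectangle.
Width = 15 - 9 = 6
Height = 23
Area = width * height
= 6 * 23
= 138

138


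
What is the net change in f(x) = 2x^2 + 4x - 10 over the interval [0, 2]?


Net change = f(b) - f(a)
f(x) = 2x^2 + 4x - 10
Compute f(2):
f(2) = 2 * 2^2 + 4 * 2 - 10
= 8 + 8 - 10
= 6
Compute f(0):
f(0) = 2 * 0^2 + 4 * 0 - 10
= 0 + 0 - 10
= -10
Net change = 6 - (-10) = 16

16


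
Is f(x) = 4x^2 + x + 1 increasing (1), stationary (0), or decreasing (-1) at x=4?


Compute f'(x) to determine behavior:
f'(x) = 8x + 1
f'(4) = 8 * 4 + 1
= 32 + 1
= 33
Since f'(4) > 0, the function is increasing (1)

1


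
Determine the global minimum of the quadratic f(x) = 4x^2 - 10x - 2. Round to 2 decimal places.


For a quadratic f(x) = ax^2 + bx + c with a > 0, the minimum is at the vertex.
Vertex x-coordinate: x = -b/(2a)
x = -(-10) / (2 * 4)
x = 10/8 = 5/4
Substitute back to find the minimum value:
f(5/4) = 4 * (5/4)^2 - 10 * (5/4) - 2
= 25/4 - 25/2 - 2
= -33/4 = -8.25

-8.25


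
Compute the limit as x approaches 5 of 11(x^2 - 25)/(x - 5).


Direct substitution gives 0/0, so we factor the numerator.
Factor: 11(x^2 - 25) = 11 * (x - 5)(x + 5)
Cancel the common factor (x - 5):
11(x^2 - 25)/(x - 5) = 11 * (x + 5)
Now substitute x = 5:
= 11 * (5 + 5) = 110

110


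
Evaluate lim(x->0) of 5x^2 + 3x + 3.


Since polynomials are continuous, we use direct substitution.
lim(x->0) of 5x^2 + 3x + 3
= 5 * 0^2 + 3 * 0 + 3
= 0 + 0 + 3
= 3

3


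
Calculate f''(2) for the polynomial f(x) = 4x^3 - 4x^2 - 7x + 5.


First derivative:
f'(x) = 12x^2 - 8x - 7
Second derivative:
f''(x) = 24x - 8
Substitute x = 2:
f''(2) = 24 * 2 - 8
= 48 - 8
= 40

40


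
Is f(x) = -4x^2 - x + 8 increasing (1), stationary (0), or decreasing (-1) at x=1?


Compute f'(x) to determine behavior:
f'(x) = -8x - 1
f'(1) = -8 * 1 - 1
= -8 - 1
= -9
Since f'(1) < 0, the function is decreasing (-1)

-1


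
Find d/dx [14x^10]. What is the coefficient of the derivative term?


We apply the power rule: d/dx [ax^n] = a*n * x^(n-1)
d/dx [14x^10]
= 14 * 10 * x^(10-1)
= 140x^9
The coefficient is 140

140


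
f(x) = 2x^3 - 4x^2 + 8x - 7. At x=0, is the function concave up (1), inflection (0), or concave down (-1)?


Concavity is determined by the sign of f''(x).
f(x) = 2x^3 - 4x^2 + 8x - 7
f'(x) = 6x^2 - 8x + 8
f''(x) = 12x - 8
f''(0) = 12 * 0 - 8
= 0 - 8
= -8
Since f''(0) < 0, the function is concave down (-1)

-1


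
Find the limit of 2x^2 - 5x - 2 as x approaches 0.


Since polynomials are continuous, we use direct substitution.
lim(x->0) of 2x^2 - 5x - 2
= 2 * 0^2 - 5 * 0 - 2
= 0 + 0 - 2
= -2

-2


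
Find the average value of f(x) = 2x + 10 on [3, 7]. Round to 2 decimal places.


Average value = 1/(b-a) * integral from a to b of f(x) dx
First compute the integral of 2x + 10:
F(x) = x^2 + 10x
F(7) = 1 * 49 + 10 * 7 = 119
F(3) = 1 * 9 + 10 * 3 = 39
Integral = 119 - 39 = 80
Average = 80 / (7 - 3) = 80 / 4
= 20 = 20.00

20.00


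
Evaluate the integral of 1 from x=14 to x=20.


The integral of a constant k over [a, b] equals k * (b - a).
integral from 14 to 20 of 1 dx
= 1 * (20 - 14)
= 1 * 6
= 6

6


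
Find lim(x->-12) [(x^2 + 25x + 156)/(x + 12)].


Direct substitution gives 0/0, so we factor the numerator.
Factor: (x^2 + 25x + 156) = (x + 12)(x + 13)
Cancel the common factor (x + 12):
(x^2 + 25x + 156)/(x + 12) = (x + 13)
Now substitute x = -12:
= (-12) - (-13) = 1

1


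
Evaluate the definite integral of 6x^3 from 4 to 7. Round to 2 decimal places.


Find the antiderivative of 6x^3:
F(x) = 6/4 * x^4
Apply the Fundamental Theorem of Calculus:
F(7) - F(4)
= 6/4 * 7^4 - 6/4 * 4^4
= 6/4 * (2401 - 256)
= 6/4 * 2145
= 6435/2 = 3217.50

3217.50


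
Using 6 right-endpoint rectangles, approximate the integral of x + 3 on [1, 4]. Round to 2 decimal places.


Right Riemann sum uses right endpoints of each subinterval.
Interval: [1, 4], n = 6
dx = (4 - 1) / 6 = 1/2
Right endpoints: [3/2, 2, 5/2, 3, 7/2, 4]
f values: [9/2, 5, 11/2, 6, 13/2, 7]
Sum = dx * (sum of f values)
= 1/2 * 69/2
= 69/4 = 17.25

17.25


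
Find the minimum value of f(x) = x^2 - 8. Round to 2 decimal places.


For a quadratic f(x) = ax^2 + bx + c with a > 0, the minimum is at the vertex.
Vertex x-coordinate: x = -b/(2a)
x = -(0) / (2 * 1)
x = 0/2 = 0
Substitute back to find the minimum value:
f(0) = 1 * 0^2 + 0 * 0 - 8
= 0 + 0 - 8
= -8 = -8.00

-8.00


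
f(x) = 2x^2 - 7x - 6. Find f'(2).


Differentiate term by term using power and sum rules:
f(x) = 2x^2 - 7x - 6
f'(x) = 4x - 7
Substitute x = 2:
f'(2) = 4 * 2 - 7
= 8 - 7
= 1

1


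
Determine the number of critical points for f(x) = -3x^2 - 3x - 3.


Find where f'(x) = 0:
f'(x) = -6x - 3
Set f'(x) = 0:
-6x - 3 = 0
x = 3 / (-6) = -1/2
This is a linear equation in x, so there is exactly one solution.
Number of critical points: 1

1


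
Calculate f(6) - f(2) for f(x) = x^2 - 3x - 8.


Net change = f(b) - f(a)
f(x) = x^2 - 3x - 8
Compute f(6):
f(6) = 1 * 6^2 - 3 * 6 - 8
= 36 - 18 - 8
= 10
Compute f(2):
f(2) = 1 * 2^2 - 3 * 2 - 8
= 4 - 6 - 8
= -10
Net change = 10 - (-10) = 20

20


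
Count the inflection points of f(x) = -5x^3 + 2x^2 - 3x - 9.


Inflection points occur where f''(x) = 0 and concavity changes.
f(x) = -5x^3 + 2x^2 - 3x - 9
f'(x) = -15x^2 + 4x - 3
f''(x) = -30x + 4
Set f''(x) = 0:
-30x + 4 = 0
x = -4 / (-30) = 2/15
Since f''(x) is linear (degree 1), it changes sign at this point.
Therefore there is exactly 1 inflection point.

1


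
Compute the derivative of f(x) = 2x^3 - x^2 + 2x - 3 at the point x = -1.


Differentiate f(x) = 2x^3 - x^2 + 2x - 3 term by term:
f'(x) = 6x^2 - 2x + 2
Substitute x = -1:
f'(-1) = 6 * (-1)^2 - 2 * (-1) + 2
= 6 + 2 + 2
= 10

10


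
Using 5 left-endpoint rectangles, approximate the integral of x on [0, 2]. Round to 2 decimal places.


Left Riemann sum uses left endpoints of each subinterval.
Interval: [0, 2], n = 5
dx = (2 - 0) / 5 = 2/5
Left endpoints: [0, 2/5, 4/5, 6/5, 8/5]
f values: [0, 2/5, 4/5, 6/5, 8/5]
Sum = dx * (sum of f values)
= 2/5 * 4
= 8/5 = 1.60

1.60


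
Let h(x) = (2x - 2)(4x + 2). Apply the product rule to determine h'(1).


Let u(x) = 2x - 2 and v(x) = 4x + 2
u'(x) = 2
v'(x) = 4
Product rule: h'(x) = u'(x)*v(x) + u(x)*v'(x)
= 2 * (4x + 2) + (2x - 2) * 4
At x = 1:
u(1) = 2 * 1 - 2 = 0
v(1) = 4 * 1 + 2 = 6
h'(1) = 2 * 6 + 0 * 4
= 12 + 0
= 12

12


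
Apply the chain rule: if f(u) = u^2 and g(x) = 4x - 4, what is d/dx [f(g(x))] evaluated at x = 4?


Using the chain rule: (f(g(x)))' = f'(g(x)) * g'(x)
First, find g(4):
g(4) = 4 * 4 - 4 = 12
Next, f'(u) = 2u
And g'(x) = 4
So f'(g(4)) * g'(4)
= 2 * 12 * 4
= 96

96


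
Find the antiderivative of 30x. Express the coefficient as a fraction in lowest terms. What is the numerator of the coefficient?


Apply the power rule for integration:
integral of ax^n dx = a/(n+1) * x^(n+1) + C
integral of 30x dx
= 30/2 * x^2 + C
= 15 * x^2 + C
The coefficient in lowest terms is 15 = 15/1, so its numerator is 15

15


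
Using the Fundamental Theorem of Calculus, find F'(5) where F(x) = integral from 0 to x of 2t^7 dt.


By the Fundamental Theorem of Calculus (Part 1):
If F(x) = integral from 0 to x of f(t) dt, then F'(x) = f(x)
Here f(t) = 2t^7
So F'(x) = 2x^7
Evaluate at x = 5:
F'(5) = 2 * 5^7
= 2 * 78125
= 156250

156250


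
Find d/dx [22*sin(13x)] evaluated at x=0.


Apply the chain rule to differentiate 22*sin(13x):
d/dx [22*sin(13x)]
= 22 * cos(13x) * d/dx(13x)
= 22 * 13 * cos(13x)
= 286 * cos(13x)
Evaluate at x = 0:
= 286 * cos(0)
= 286 * 1
= 286

286


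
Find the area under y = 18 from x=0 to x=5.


The area under a constant function y = 18 is a rectangle.
Width = 5 - 0 = 5
Height = 18
Area = width * height
= 5 * 18
= 90

90


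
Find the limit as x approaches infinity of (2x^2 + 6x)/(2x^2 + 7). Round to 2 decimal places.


For limits at infinity with equal-degree polynomials,
we compare leading coefficients.
Numerator leading term: 2x^2
Denominator leading term: 2x^2
Divide both by x^2:
lim = (2 + 6/x) / (2 + 7/x^2)
As x -> infinity, the 1/x and 1/x^2 terms vanish:
= 2/2 = 1 = 1.00

1.00


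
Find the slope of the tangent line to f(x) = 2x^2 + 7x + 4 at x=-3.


The slope of the tangent line equals f'(x) at the point.
f(x) = 2x^2 + 7x + 4
f'(x) = 4x + 7
At x = -3:
f'(-3) = 4 * (-3) + 7
= -12 + 7
= -5

-5


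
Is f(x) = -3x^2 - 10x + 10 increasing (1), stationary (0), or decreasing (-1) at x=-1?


Compute f'(x) to determine behavior:
f'(x) = -6x - 10
f'(-1) = -6 * (-1) - 10
= 6 - 10
= -4
Since f'(-1) < 0, the function is decreasing (-1)

-1


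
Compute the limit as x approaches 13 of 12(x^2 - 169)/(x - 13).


Direct substitution gives 0/0, so we factor the numerator.
Factor: 12(x^2 - 169) = 12 * (x - 13)(x + 13)
Cancel the common factor (x - 13):
12(x^2 - 169)/(x - 13) = 12 * (x + 13)
Now substitute x = 13:
= 12 * (13 + 13) = 312

312


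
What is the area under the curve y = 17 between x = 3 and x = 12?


The area under a constant function y = 17 is a rectangle.
Width = 12 - 3 = 9
Height = 17
Area = width * height
= 9 * 17
= 153

153


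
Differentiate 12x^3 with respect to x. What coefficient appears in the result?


We apply the power rule: d/dx [ax^n] = a*n * x^(n-1)
d/dx [12x^3]
= 12 * 3 * x^(3-1)
= 36x^2
The coefficient is 36

36


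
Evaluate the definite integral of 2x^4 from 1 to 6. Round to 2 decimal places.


Find the antiderivative of 2x^4:
F(x) = 2/5 * x^5
Apply the Fundamental Theorem of Calculus:
F(6) - F(1)
= 2/5 * 6^5 - 2/5 * 1^5
= 2/5 * (7776 - 1)
= 2/5 * 7775
= 3110 = 3110.00

3110.00


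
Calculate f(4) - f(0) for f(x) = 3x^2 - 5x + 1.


Net change = f(b) - f(a)
f(x) = 3x^2 - 5x + 1
Compute f(4):
f(4) = 3 * 4^2 - 5 * 4 + 1
= 48 - 20 + 1
= 29
Compute f(0):
f(0) = 3 * 0^2 - 5 * 0 + 1
= 0 + 0 + 1
= 1
Net change = 29 - 1 = 28

28


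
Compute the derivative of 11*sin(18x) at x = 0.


Apply the chain rule to differentiate 11*sin(18x):
d/dx [11*sin(18x)]
= 11 * cos(18x) * d/dx(18x)
= 11 * 18 * cos(18x)
= 198 * cos(18x)
Evaluate at x = 0:
= 198 * cos(0)
= 198 * 1
= 198

198


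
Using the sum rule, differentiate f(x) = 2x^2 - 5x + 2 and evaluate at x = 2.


Differentiate term by term using power and sum rules:
f(x) = 2x^2 - 5x + 2
f'(x) = 4x - 5
Substitute x = 2:
f'(2) = 4 * 2 - 5
= 8 - 5
= 3

3


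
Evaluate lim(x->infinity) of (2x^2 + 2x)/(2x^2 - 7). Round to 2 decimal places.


For limits at infinity with equal-degree polynomials,
we compare leading coefficients.
Numerator leading term: 2x^2
Denominator leading term: 2x^2
Divide both by x^2:
lim = (2 + 2/x) / (2 - 7/x^2)
As x -> infinity, the 1/x and 1/x^2 terms vanish:
= 2/2 = 1 = 1.00

1.00


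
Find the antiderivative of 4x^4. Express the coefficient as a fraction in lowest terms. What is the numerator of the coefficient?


Apply the power rule for integration:
integral of ax^n dx = a/(n+1) * x^(n+1) + C
integral of 4x^4 dx
= 4/5 * x^5 + C
The coefficient in lowest terms is 4/5, and its numerator is 4

4


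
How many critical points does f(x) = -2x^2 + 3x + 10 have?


Find where f'(x) = 0:
f'(x) = -4x + 3
Set f'(x) = 0:
-4x + 3 = 0
x = -3 / (-4) = 3/4
This is a linear equation in x, so there is exactly one solution.
Number of critical points: 1

1


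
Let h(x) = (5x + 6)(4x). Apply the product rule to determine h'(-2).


Let u(x) = 5x + 6 and v(x) = 4x
u'(x) = 5
v'(x) = 4
Product rule: h'(x) = u'(x)*v(x) + u(x)*v'(x)
= 5 * (4x) + (5x + 6) * 4
At x = -2:
u(-2) = 5 * (-2) + 6 = -4
v(-2) = 4 * (-2) + 0 = -8
h'(-2) = 5 * (-8) + (-4) * 4
= -40 - 16
= -56

-56


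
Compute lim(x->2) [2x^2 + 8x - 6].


Since polynomials are continuous, we use direct substitution.
lim(x->2) of 2x^2 + 8x - 6
= 2 * 2^2 + 8 * 2 - 6
= 8 + 16 - 6
= 18

18


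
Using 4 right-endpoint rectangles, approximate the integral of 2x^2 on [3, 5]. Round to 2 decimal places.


Right Riemann sum uses right endpoints of each subinterval.
Interval: [3, 5], n = 4
dx = (5 - 3) / 4 = 1/2
Right endpoints: [7/2, 4, 9/2, 5]
f values: [49/2, 32, 81/2, 50]
Sum = dx * (sum of f values)
= 1/2 * 147
= 147/2 = 73.50

73.50


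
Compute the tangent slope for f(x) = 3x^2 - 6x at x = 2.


The slope of the tangent line equals f'(x) at the point.
f(x) = 3x^2 - 6x
f'(x) = 6x - 6
At x = 2:
f'(2) = 6 * 2 - 6
= 12 - 6
= 6

6


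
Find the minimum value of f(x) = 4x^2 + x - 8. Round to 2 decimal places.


For a quadratic f(x) = ax^2 + bx + c with a > 0, the minimum is at the vertex.
Vertex x-coordinate: x = -b/(2a)
x = -(1) / (2 * 4)
x = -1/8
Substitute back to find the minimum value:
f(-1/8) = 4 * (-1/8)^2 + 1 * (-1/8) - 8
= 1/16 - 1/8 - 8
= -129/16 ≈ -8.06

-8.06


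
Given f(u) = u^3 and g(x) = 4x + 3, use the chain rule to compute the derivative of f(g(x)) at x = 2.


Using the chain rule: (f(g(x)))' = f'(g(x)) * g'(x)
First, find g(2):
g(2) = 4 * 2 + 3 = 11
Next, f'(u) = 3u^2
And g'(x) = 4
So f'(g(2)) * g'(2)
= 3 * 11^2 * 4
= 3 * 121 * 4
= 1452

1452


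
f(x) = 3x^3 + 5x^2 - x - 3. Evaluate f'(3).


Differentiate f(x) = 3x^3 + 5x^2 - x - 3 term by term:
f'(x) = 9x^2 + 10x - 1
Substitute x = 3:
f'(3) = 9 * 3^2 + 10 * 3 - 1
= 81 + 30 - 1
= 110

110


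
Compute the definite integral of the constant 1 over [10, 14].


The integral of a constant k over [a, b] equals k * (b - a).
integral from 10 to 14 of 1 dx
= 1 * (14 - 10)
= 1 * 4
= 4

4


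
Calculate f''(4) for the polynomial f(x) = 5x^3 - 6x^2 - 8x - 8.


First derivative:
f'(x) = 15x^2 - 12x - 8
Second derivative:
f''(x) = 30x - 12
Substitute x = 4:
f''(4) = 30 * 4 - 12
= 120 - 12
= 108

108


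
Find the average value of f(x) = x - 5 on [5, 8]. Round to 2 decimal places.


Average value = 1/(b-a) * integral from a to b of f(x) dx
First compute the integral of x - 5:
F(x) = (1/2)x^2 - 5x
F(8) = 1/2 * 64 - 5 * 8 = -8
F(5) = 1/2 * 25 - 5 * 5 = -25/2
Integral = -8 - (-25/2) = 9/2
Average = (9/2) / (8 - 5) = (9/2) / 3
= 3/2 = 1.50

1.50


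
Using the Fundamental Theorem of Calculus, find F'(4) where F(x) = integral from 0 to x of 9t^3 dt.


By the Fundamental Theorem of Calculus (Part 1):
If F(x) = integral from 0 to x of f(t) dt, then F'(x) = f(x)
Here f(t) = 9t^3
So F'(x) = 9x^3
Evaluate at x = 4:
F'(4) = 9 * 4^3
= 9 * 64
= 576

576


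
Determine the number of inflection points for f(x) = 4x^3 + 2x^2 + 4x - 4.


Inflection points occur where f''(x) = 0 and concavity changes.
f(x) = 4x^3 + 2x^2 + 4x - 4
f'(x) = 12x^2 + 4x + 4
f''(x) = 24x + 4
Set f''(x) = 0:
24x + 4 = 0
x = -4 / 24 = -1/6
Since f''(x) is linear (degree 1), it changes sign at this point.
Therefore there is exactly 1 inflection point.

1


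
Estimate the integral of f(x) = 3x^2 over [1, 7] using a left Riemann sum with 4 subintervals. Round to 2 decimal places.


Left Riemann sum uses left endpoints of each subinterval.
Interval: [1, 7], n = 4
dx = (7 - 1) / 4 = 3/2
Left endpoints: [1, 5/2, 4, 11/2]
f values: [3, 75/4, 48, 363/4]
Sum = dx * (sum of f values)
= 3/2 * 321/2
= 963/4 = 240.75

240.75


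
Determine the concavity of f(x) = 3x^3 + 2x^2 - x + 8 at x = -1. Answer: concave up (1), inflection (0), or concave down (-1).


Concavity is determined by the sign of f''(x).
f(x) = 3x^3 + 2x^2 - x + 8
f'(x) = 9x^2 + 4x - 1
f''(x) = 18x + 4
f''(-1) = 18 * (-1) + 4
= -18 + 4
= -14
Since f''(-1) < 0, the function is concave down (-1)

-1


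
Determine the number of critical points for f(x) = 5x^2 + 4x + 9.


Find where f'(x) = 0:
f'(x) = 10x + 4
Set f'(x) = 0:
10x + 4 = 0
x = -4 / 10 = -2/5
This is a linear equation in x, so there is exactly one solution.
Number of critical points: 1

1


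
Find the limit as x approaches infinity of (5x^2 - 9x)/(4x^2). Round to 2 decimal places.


For limits at infinity with equal-degree polynomials,
we compare leading coefficients.
Numerator leading term: 5x^2
Denominator leading term: 4x^2
Divide both by x^2:
lim = (5 - 9/x) / (4)
As x -> infinity, the 1/x and 1/x^2 terms vanish:
= 5/4 = 1.25

1.25


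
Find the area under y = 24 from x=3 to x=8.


The area under a constant function y = 24 is a rectangle.
Width = 8 - 3 = 5
Height = 24
Area = width * height
= 5 * 24
= 120

120


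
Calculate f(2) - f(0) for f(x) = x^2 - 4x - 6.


Net change = f(b) - f(a)
f(x) = x^2 - 4x - 6
Compute f(2):
f(2) = 1 * 2^2 - 4 * 2 - 6
= 4 - 8 - 6
= -10
Compute f(0):
f(0) = 1 * 0^2 - 4 * 0 - 6
= 0 + 0 - 6
= -6
Net change = -10 - (-6) = -4

-4


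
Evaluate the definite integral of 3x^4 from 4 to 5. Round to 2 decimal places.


Find the antiderivative of 3x^4:
F(x) = 3/5 * x^5
Apply the Fundamental Theorem of Calculus:
F(5) - F(4)
= 3/5 * 5^5 - 3/5 * 4^5
= 3/5 * (3125 - 1024)
= 3/5 * 2101
= 6303/5 = 1260.60

1260.60


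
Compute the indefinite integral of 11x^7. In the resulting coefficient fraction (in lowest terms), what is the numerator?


Apply the power rule for integration:
integral of ax^n dx = a/(n+1) * x^(n+1) + C
integral of 11x^7 dx
= 11/8 * x^8 + C
The coefficient in lowest terms is 11/8, and its numerator is 11

11


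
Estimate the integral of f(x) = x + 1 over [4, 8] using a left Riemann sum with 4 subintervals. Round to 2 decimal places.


Left Riemann sum uses left endpoints of each subinterval.
Interval: [4, 8], n = 4
dx = (8 - 4) / 4 = 1
Left endpoints: [4, 5, 6, 7]
f values: [5, 6, 7, 8]
Sum = dx * (sum of f values)
= 1 * 26
= 26 = 26.00

26.00


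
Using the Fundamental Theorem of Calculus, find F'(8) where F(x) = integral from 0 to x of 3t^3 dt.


By the Fundamental Theorem of Calculus (Part 1):
If F(x) = integral from 0 to x of f(t) dt, then F'(x) = f(x)
Here f(t) = 3t^3
So F'(x) = 3x^3
Evaluate at x = 8:
F'(8) = 3 * 8^3
= 3 * 512
= 1536

1536


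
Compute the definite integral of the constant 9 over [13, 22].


The integral of a constant k over [a, b] equals k * (b - a).
integral from 13 to 22 of 9 dx
= 9 * (22 - 13)
= 9 * 9
= 81

81


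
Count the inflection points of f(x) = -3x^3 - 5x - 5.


Inflection points occur where f''(x) = 0 and concavity changes.
f(x) = -3x^3 - 5x - 5
f'(x) = -9x^2 - 5
f''(x) = -18x
Set f''(x) = 0:
-18x = 0
x = 0 / (-18) = 0
Since f''(x) is linear (degree 1), it changes sign at this point.
Therefore there is exactly 1 inflection point.

1


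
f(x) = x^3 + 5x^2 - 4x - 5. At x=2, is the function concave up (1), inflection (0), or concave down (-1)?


Concavity is determined by the sign of f''(x).
f(x) = x^3 + 5x^2 - 4x - 5
f'(x) = 3x^2 + 10x - 4
f''(x) = 6x + 10
f''(2) = 6 * 2 + 10
= 12 + 10
= 22
Since f''(2) > 0, the function is concave up (1)

1


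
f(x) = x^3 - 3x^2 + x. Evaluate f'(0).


Differentiate f(x) = x^3 - 3x^2 + x term by term:
f'(x) = 3x^2 - 6x + 1
Substitute x = 0:
f'(0) = 3 * 0^2 - 6 * 0 + 1
= 0 + 0 + 1
= 1

1


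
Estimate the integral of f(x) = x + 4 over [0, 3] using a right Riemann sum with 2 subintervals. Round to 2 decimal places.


Right Riemann sum uses right endpoints of each subinterval.
Interval: [0, 3], n = 2
dx = (3 - 0) / 2 = 3/2
Right endpoints: [3/2, 3]
f values: [11/2, 7]
Sum = dx * (sum of f values)
= 3/2 * 25/2
= 75/4 = 18.75

18.75


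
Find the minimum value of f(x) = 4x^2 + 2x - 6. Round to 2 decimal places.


For a quadratic f(x) = ax^2 + bx + c with a > 0, the minimum is at the vertex.
Vertex x-coordinate: x = -b/(2a)
x = -(2) / (2 * 4)
x = -2/8 = -1/4
Substitute back to find the minimum value:
f(-1/4) = 4 * (-1/4)^2 + 2 * (-1/4) - 6
= 1/4 - 1/2 - 6
= -25/4 = -6.25

-6.25


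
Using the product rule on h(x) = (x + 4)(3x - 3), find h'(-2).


Let u(x) = x + 4 and v(x) = 3x - 3
u'(x) = 1
v'(x) = 3
Product rule: h'(x) = u'(x)*v(x) + u(x)*v'(x)
= 1 * (3x - 3) + (x + 4) * 3
At x = -2:
u(-2) = 1 * (-2) + 4 = 2
v(-2) = 3 * (-2) - 3 = -9
h'(-2) = 1 * (-9) + 2 * 3
= -9 + 6
= -3

-3


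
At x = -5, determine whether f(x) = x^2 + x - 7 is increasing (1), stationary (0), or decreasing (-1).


Compute f'(x) to determine behavior:
f'(x) = 2x + 1
f'(-5) = 2 * (-5) + 1
= -10 + 1
= -9
Since f'(-5) < 0, the function is decreasing (-1)

-1


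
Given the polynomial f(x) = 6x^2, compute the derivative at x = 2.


Differentiate term by term using power and sum rules:
f(x) = 6x^2
f'(x) = 12x
Substitute x = 2:
f'(2) = 12 * 2 + 0
= 24 + 0
= 24

24


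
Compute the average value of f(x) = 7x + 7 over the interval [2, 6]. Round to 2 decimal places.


Average value = 1/(b-a) * integral from a to b of f(x) dx
First compute the integral of 7x + 7:
F(x) = (7/2)x^2 + 7x
F(6) = 7/2 * 36 + 7 * 6 = 168
F(2) = 7/2 * 4 + 7 * 2 = 28
Integral = 168 - 28 = 140
Average = 140 / (6 - 2) = 140 / 4
= 35 = 35.00

35.00


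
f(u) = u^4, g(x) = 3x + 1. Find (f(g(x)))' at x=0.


Using the chain rule: (f(g(x)))' = f'(g(x)) * g'(x)
First, find g(0):
g(0) = 3 * 0 + 1 = 1
Next, f'(u) = 4u^3
And g'(x) = 3
So f'(g(0)) * g'(0)
= 4 * 1^3 * 3
= 4 * 1 * 3
= 12

12


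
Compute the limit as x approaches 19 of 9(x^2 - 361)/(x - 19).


Direct substitution gives 0/0, so we factor the numerator.
Factor: 9(x^2 - 361) = 9 * (x - 19)(x + 19)
Cancel the common factor (x - 19):
9(x^2 - 361)/(x - 19) = 9 * (x + 19)
Now substitute x = 19:
= 9 * (19 + 19) = 342

342


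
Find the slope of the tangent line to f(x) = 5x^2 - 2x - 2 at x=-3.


The slope of the tangent line equals f'(x) at the point.
f(x) = 5x^2 - 2x - 2
f'(x) = 10x - 2
At x = -3:
f'(-3) = 10 * (-3) - 2
= -30 - 2
= -32

-32


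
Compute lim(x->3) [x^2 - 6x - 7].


Since polynomials are continuous, we use direct substitution.
lim(x->3) of x^2 - 6x - 7
= 1 * 3^2 - 6 * 3 - 7
= 9 - 18 - 7
= -16

-16


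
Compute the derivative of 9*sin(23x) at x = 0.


Apply the chain rule to differentiate 9*sin(23x):
d/dx [9*sin(23x)]
= 9 * cos(23x) * d/dx(23x)
= 9 * 23 * cos(23x)
= 207 * cos(23x)
Evaluate at x = 0:
= 207 * cos(0)
= 207 * 1
= 207

207


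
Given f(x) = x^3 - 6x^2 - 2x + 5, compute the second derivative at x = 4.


First derivative:
f'(x) = 3x^2 - 12x - 2
Second derivative:
f''(x) = 6x - 12
Substitute x = 4:
f''(4) = 6 * 4 - 12
= 24 - 12
= 12

12


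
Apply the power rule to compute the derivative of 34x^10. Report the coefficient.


We apply the power rule: d/dx [ax^n] = a*n * x^(n-1)
d/dx [34x^10]
= 34 * 10 * x^(10-1)
= 340x^9
The coefficient is 340

340


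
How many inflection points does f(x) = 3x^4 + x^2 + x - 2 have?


Inflection points occur where f''(x) = 0 and concavity changes.
f(x) = 3x^4 + x^2 + x - 2
f'(x) = 12x^3 + 2x + 1
f''(x) = 36x^2 + 2
This is a quadratic in x. Use the discriminant to count real roots.
Discriminant = (0)^2 - 4 * 36 * 2
= 0 - 288
= -288
Since discriminant < 0, f''(x) = 0 has no real solutions.
Number of inflection points: 0

0


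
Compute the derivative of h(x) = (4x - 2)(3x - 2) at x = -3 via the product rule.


Let u(x) = 4x - 2 and v(x) = 3x - 2
u'(x) = 4
v'(x) = 3
Product rule: h'(x) = u'(x)*v(x) + u(x)*v'(x)
= 4 * (3x - 2) + (4x - 2) * 3
At x = -3:
u(-3) = 4 * (-3) - 2 = -14
v(-3) = 3 * (-3) - 2 = -11
h'(-3) = 4 * (-11) + (-14) * 3
= -44 - 42
= -86

-86


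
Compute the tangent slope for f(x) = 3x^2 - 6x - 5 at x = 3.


The slope of the tangent line equals f'(x) at the point.
f(x) = 3x^2 - 6x - 5
f'(x) = 6x - 6
At x = 3:
f'(3) = 6 * 3 - 6
= 18 - 6
= 12

12


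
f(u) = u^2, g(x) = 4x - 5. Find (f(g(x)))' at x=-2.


Using the chain rule: (f(g(x)))' = f'(g(x)) * g'(x)
First, find g(-2):
g(-2) = 4 * (-2) - 5 = -13
Next, f'(u) = 2u
And g'(x) = 4
So f'(g(-2)) * g'(-2)
= 2 * (-13) * 4
= -104

-104


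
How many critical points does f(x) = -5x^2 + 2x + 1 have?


Find where f'(x) = 0:
f'(x) = -10x + 2
Set f'(x) = 0:
-10x + 2 = 0
x = -2 / (-10) = 1/5
This is a linear equation in x, so there is exactly one solution.
Number of critical points: 1

1


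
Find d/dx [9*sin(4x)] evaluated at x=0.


Apply the chain rule to differentiate 9*sin(4x):
d/dx [9*sin(4x)]
= 9 * cos(4x) * d/dx(4x)
= 9 * 4 * cos(4x)
= 36 * cos(4x)
Evaluate at x = 0:
= 36 * cos(0)
= 36 * 1
= 36

36


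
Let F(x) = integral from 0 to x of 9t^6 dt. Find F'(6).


By the Fundamental Theorem of Calculus (Part 1):
If F(x) = integral from 0 to x of f(t) dt, then F'(x) = f(x)
Here f(t) = 9t^6
So F'(x) = 9x^6
Evaluate at x = 6:
F'(6) = 9 * 6^6
= 9 * 46656
= 419904

419904


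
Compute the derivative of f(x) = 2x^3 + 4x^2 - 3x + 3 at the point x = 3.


Differentiate f(x) = 2x^3 + 4x^2 - 3x + 3 term by term:
f'(x) = 6x^2 + 8x - 3
Substitute x = 3:
f'(3) = 6 * 3^2 + 8 * 3 - 3
= 54 + 24 - 3
= 75

75


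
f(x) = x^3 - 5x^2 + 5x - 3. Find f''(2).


First derivative:
f'(x) = 3x^2 - 10x + 5
Second derivative:
f''(x) = 6x - 10
Substitute x = 2:
f''(2) = 6 * 2 - 10
= 12 - 10
= 2

2


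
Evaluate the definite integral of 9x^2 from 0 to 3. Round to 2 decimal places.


Find the antiderivative of 9x^2:
F(x) = 9/3 * x^3
Apply the Fundamental Theorem of Calculus:
F(3) - F(0)
= 9/3 * 3^3 - 9/3 * 0^3
= 9/3 * (27 - 0)
= 9/3 * 27
= 81 = 81.00

81.00


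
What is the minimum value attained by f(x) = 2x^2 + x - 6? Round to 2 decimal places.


For a quadratic f(x) = ax^2 + bx + c with a > 0, the minimum is at the vertex.
Vertex x-coordinate: x = -b/(2a)
x = -(1) / (2 * 2)
x = -1/4
Substitute back to find the minimum value:
f(-1/4) = 2 * (-1/4)^2 + 1 * (-1/4) - 6
= 1/8 - 1/4 - 6
= -49/8 ≈ -6.13

-6.13


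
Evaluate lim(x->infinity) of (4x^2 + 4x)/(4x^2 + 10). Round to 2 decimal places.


For limits at infinity with equal-degree polynomials,
we compare leading coefficients.
Numerator leading term: 4x^2
Denominator leading term: 4x^2
Divide both by x^2:
lim = (4 + 4/x) / (4 + 10/x^2)
As x -> infinity, the 1/x and 1/x^2 terms vanish:
= 4/4 = 1 = 1.00

1.00


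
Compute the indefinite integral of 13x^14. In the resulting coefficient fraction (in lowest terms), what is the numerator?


Apply the power rule for integration:
integral of ax^n dx = a/(n+1) * x^(n+1) + C
integral of 13x^14 dx
= 13/15 * x^15 + C
The coefficient in lowest terms is 13/15, and its numerator is 13

13


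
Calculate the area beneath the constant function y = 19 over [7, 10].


The area under a constant function y = 19 is a rectangle.
Width = 10 - 7 = 3
Height = 19
Area = width * height
= 3 * 19
= 57

57


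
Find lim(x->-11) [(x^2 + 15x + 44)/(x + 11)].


Direct substitution gives 0/0, so we factor the numerator.
Factor: (x^2 + 15x + 44) = (x + 11)(x + 4)
Cancel the common factor (x + 11):
(x^2 + 15x + 44)/(x + 11) = (x + 4)
Now substitute x = -11:
= (-11) - (-4) = -7

-7


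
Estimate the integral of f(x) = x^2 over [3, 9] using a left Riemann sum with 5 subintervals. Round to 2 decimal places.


Left Riemann sum uses left endpoints of each subinterval.
Interval: [3, 9], n = 5
dx = (9 - 3) / 5 = 6/5
Left endpoints: [3, 21/5, 27/5, 33/5, 39/5]
f values: [9, 441/25, 729/25, 1089/25, 1521/25]
Sum = dx * (sum of f values)
= 6/5 * 801/5
= 4806/25 = 192.24

192.24


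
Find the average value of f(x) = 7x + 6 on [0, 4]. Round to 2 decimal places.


Average value = 1/(b-a) * integral from a to b of f(x) dx
First compute the integral of 7x + 6:
F(x) = (7/2)x^2 + 6x
F(4) = 7/2 * 16 + 6 * 4 = 80
F(0) = 7/2 * 0 + 6 * 0 = 0
Integral = 80 - 0 = 80
Average = 80 / (4 - 0) = 80 / 4
= 20 = 20.00

20.00


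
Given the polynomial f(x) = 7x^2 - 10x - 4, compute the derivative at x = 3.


Differentiate term by term using power and sum rules:
f(x) = 7x^2 - 10x - 4
f'(x) = 14x - 10
Substitute x = 3:
f'(3) = 14 * 3 - 10
= 42 - 10
= 32

32


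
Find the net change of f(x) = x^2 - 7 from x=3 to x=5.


Net change = f(b) - f(a)
f(x) = x^2 - 7
Compute f(5):
f(5) = 1 * 5^2 + 0 * 5 - 7
= 25 + 0 - 7
= 18
Compute f(3):
f(3) = 1 * 3^2 + 0 * 3 - 7
= 9 + 0 - 7
= 2
Net change = 18 - 2 = 16

16


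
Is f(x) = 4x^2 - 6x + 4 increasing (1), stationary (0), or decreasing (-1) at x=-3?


Compute f'(x) to determine behavior:
f'(x) = 8x - 6
f'(-3) = 8 * (-3) - 6
= -24 - 6
= -30
Since f'(-3) < 0, the function is decreasing (-1)

-1


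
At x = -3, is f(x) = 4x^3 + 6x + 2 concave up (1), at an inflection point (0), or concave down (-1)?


Concavity is determined by the sign of f''(x).
f(x) = 4x^3 + 6x + 2
f'(x) = 12x^2 + 6
f''(x) = 24x
f''(-3) = 24 * (-3) + 0
= -72 + 0
= -72
Since f''(-3) < 0, the function is concave down (-1)

-1


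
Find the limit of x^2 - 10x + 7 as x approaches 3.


Since polynomials are continuous, we use direct substitution.
lim(x->3) of x^2 - 10x + 7
= 1 * 3^2 - 10 * 3 + 7
= 9 - 30 + 7
= -14

-14


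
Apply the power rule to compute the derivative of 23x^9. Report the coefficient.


We apply the power rule: d/dx [ax^n] = a*n * x^(n-1)
d/dx [23x^9]
= 23 * 9 * x^(9-1)
= 207x^8
The coefficient is 207

207


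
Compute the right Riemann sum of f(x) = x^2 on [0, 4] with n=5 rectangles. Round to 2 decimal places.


Right Riemann sum uses right endpoints of each subinterval.
Interval: [0, 4], n = 5
dx = (4 - 0) / 5 = 4/5
Right endpoints: [4/5, 8/5, 12/5, 16/5, 4]
f values: [16/25, 64/25, 144/25, 256/25, 16]
Sum = dx * (sum of f values)
= 4/5 * 176/5
= 704/25 = 28.16

28.16


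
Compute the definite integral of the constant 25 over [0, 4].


The integral of a constant k over [a, b] equals k * (b - a).
integral from 0 to 4 of 25 dx
= 25 * (4 - 0)
= 25 * 4
= 100

100


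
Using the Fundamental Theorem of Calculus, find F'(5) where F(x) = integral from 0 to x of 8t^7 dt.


By the Fundamental Theorem of Calculus (Part 1):
If F(x) = integral from 0 to x of f(t) dt, then F'(x) = f(x)
Here f(t) = 8t^7
So F'(x) = 8x^7
Evaluate at x = 5:
F'(5) = 8 * 5^7
= 8 * 78125
= 625000

625000


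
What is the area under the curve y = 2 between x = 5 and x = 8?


The area under a constant function y = 2 is a rectangle.
Width = 8 - 5 = 3
Height = 2
Area = width * height
= 3 * 2
= 6

6


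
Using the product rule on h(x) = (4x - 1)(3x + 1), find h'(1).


Let u(x) = 4x - 1 and v(x) = 3x + 1
u'(x) = 4
v'(x) = 3
Product rule: h'(x) = u'(x)*v(x) + u(x)*v'(x)
= 4 * (3x + 1) + (4x - 1) * 3
At x = 1:
u(1) = 4 * 1 - 1 = 3
v(1) = 3 * 1 + 1 = 4
h'(1) = 4 * 4 + 3 * 3
= 16 + 9
= 25

25


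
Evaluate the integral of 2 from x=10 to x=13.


The integral of a constant k over [a, b] equals k * (b - a).
integral from 10 to 13 of 2 dx
= 2 * (13 - 10)
= 2 * 3
= 6

6


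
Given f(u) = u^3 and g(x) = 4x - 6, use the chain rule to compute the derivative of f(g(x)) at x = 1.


Using the chain rule: (f(g(x)))' = f'(g(x)) * g'(x)
First, find g(1):
g(1) = 4 * 1 - 6 = -2
Next, f'(u) = 3u^2
And g'(x) = 4
So f'(g(1)) * g'(1)
= 3 * (-2)^2 * 4
= 3 * 4 * 4
= 48

48


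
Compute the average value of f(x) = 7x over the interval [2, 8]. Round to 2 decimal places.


Average value = 1/(b-a) * integral from a to b of f(x) dx
First compute the integral of 7x:
F(x) = (7/2)x^2
F(8) = 7/2 * 64 + 0 * 8 = 224
F(2) = 7/2 * 4 + 0 * 2 = 14
Integral = 224 - 14 = 210
Average = 210 / (8 - 2) = 210 / 6
= 35 = 35.00

35.00


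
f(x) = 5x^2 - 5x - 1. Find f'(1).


Differentiate term by term using power and sum rules:
f(x) = 5x^2 - 5x - 1
f'(x) = 10x - 5
Substitute x = 1:
f'(1) = 10 * 1 - 5
= 10 - 5
= 5

5


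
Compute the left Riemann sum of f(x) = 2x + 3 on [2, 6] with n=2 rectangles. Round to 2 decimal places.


Left Riemann sum uses left endpoints of each subinterval.
Interval: [2, 6], n = 2
dx = (6 - 2) / 2 = 2
Left endpoints: [2, 4]
f values: [7, 11]
Sum = dx * (sum of f values)
= 2 * 18
= 36 = 36.00

36.00


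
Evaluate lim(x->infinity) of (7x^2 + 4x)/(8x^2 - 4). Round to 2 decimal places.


For limits at infinity with equal-degree polynomials,
we compare leading coefficients.
Numerator leading term: 7x^2
Denominator leading term: 8x^2
Divide both by x^2:
lim = (7 + 4/x) / (8 - 4/x^2)
As x -> infinity, the 1/x and 1/x^2 terms vanish:
= 7/8 ≈ 0.88

0.88


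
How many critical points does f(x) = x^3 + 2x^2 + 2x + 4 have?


Find where f'(x) = 0:
f(x) = x^3 + 2x^2 + 2x + 4
f'(x) = 3x^2 + 4x + 2
This is a quadratic in x. Use the discriminant to count real roots.
Discriminant = (4)^2 - 4 * 3 * 2
= 16 - 24
= -8
Since discriminant < 0, f'(x) = 0 has no real solutions.
Number of critical points: 0

0


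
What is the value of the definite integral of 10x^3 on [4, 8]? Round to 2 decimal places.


Find the antiderivative of 10x^3:
F(x) = 10/4 * x^4
Apply the Fundamental Theorem of Calculus:
F(8) - F(4)
= 10/4 * 8^4 - 10/4 * 4^4
= 10/4 * (4096 - 256)
= 10/4 * 3840
= 9600 = 9600.00

9600.00


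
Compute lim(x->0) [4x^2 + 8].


Since polynomials are continuous, we use direct substitution.
lim(x->0) of 4x^2 + 8
= 4 * 0^2 + 0 * 0 + 8
= 0 + 0 + 8
= 8

8


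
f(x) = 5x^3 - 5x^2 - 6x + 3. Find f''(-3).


First derivative:
f'(x) = 15x^2 - 10x - 6
Second derivative:
f''(x) = 30x - 10
Substitute x = -3:
f''(-3) = 30 * (-3) - 10
= -90 - 10
= -100

-100


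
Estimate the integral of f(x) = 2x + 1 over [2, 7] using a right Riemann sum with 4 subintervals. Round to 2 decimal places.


Right Riemann sum uses right endpoints of each subinterval.
Interval: [2, 7], n = 4
dx = (7 - 2) / 4 = 5/4
Right endpoints: [13/4, 9/2, 23/4, 7]
f values: [15/2, 10, 25/2, 15]
Sum = dx * (sum of f values)
= 5/4 * 45
= 225/4 = 56.25

56.25
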